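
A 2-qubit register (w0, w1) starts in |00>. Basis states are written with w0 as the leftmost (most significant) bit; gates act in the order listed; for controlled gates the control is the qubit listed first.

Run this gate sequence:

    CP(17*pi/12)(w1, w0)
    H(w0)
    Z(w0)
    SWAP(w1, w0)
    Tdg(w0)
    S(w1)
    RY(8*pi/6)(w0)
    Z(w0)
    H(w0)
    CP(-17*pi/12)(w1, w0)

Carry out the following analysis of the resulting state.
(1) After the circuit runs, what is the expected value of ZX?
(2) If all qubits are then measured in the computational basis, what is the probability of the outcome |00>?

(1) The expectation value of ZX is -sqrt(6)/16 + sqrt(2)/16.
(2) A full measurement returns |00> with probability sqrt(3)/8 + 1/4.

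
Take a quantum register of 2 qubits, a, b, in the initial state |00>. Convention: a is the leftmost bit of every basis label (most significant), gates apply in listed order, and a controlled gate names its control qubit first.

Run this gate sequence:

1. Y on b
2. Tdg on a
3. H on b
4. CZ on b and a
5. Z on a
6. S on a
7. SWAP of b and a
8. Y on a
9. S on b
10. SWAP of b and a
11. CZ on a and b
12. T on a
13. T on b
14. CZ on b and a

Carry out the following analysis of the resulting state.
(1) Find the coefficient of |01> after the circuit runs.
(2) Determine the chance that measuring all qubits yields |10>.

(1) |01> carries amplitude -sqrt(2)*exp(I*pi/4)/2 in the final state.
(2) The probability of measuring |10> is 0.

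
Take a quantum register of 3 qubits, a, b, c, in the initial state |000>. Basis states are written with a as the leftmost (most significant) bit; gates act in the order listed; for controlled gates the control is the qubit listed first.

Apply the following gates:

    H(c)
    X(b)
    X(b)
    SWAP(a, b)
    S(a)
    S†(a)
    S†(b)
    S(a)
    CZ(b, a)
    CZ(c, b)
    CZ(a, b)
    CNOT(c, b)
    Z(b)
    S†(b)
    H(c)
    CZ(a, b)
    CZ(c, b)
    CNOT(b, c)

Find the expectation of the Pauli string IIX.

The observable IIX averages to 1. Key observation: gates 5-6 undo each other exactly, leaving only the rest of the circuit to track.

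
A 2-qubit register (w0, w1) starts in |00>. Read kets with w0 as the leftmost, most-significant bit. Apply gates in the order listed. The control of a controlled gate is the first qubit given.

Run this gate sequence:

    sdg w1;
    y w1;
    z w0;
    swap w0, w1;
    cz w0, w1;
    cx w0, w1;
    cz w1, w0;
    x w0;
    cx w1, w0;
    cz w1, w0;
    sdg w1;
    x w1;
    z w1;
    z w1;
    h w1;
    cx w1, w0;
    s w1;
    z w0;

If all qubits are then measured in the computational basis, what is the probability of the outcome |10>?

The probability of measuring |10> is 1/2.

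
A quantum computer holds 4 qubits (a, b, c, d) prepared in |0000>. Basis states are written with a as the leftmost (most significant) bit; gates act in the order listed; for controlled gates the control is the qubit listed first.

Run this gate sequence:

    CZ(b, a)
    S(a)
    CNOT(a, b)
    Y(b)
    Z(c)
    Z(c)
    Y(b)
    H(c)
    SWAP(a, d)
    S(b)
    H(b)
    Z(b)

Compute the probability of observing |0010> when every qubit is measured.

The probability of measuring |0010> is 1/4. Key observation: the block from step 4 through step 7 cancels to the identity and can be dropped.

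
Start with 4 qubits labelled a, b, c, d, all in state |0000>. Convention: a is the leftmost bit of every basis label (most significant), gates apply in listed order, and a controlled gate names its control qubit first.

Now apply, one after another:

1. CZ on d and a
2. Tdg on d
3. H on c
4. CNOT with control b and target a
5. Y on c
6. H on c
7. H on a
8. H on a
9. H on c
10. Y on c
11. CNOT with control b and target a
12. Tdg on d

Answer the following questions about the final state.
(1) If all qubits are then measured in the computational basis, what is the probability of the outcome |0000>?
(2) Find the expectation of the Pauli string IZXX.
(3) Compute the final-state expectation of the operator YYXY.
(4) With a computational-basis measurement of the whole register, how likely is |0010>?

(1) A full measurement returns |0000> with probability 1/2.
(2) The expectation value of IZXX is 0.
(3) In the final state, YYXY has expectation 0.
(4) Outcome |0010> occurs with probability 1/2.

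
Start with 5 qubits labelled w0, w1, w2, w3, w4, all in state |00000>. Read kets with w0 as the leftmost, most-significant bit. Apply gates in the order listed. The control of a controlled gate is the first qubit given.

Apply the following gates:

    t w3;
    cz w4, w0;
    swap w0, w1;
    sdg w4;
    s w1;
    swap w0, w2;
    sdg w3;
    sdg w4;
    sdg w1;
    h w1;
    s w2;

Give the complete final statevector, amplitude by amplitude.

After the circuit, the state carries amplitude sqrt(2)/2 on |00000>, sqrt(2)/2 on |01000>, and 0 on every other basis state.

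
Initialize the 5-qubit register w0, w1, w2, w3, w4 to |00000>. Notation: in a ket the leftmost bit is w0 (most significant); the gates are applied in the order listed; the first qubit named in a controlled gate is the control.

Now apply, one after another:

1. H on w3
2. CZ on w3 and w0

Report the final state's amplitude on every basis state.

After the circuit, the state carries amplitude sqrt(2)/2 on |00000>, sqrt(2)/2 on |00010>, and 0 on every other basis state.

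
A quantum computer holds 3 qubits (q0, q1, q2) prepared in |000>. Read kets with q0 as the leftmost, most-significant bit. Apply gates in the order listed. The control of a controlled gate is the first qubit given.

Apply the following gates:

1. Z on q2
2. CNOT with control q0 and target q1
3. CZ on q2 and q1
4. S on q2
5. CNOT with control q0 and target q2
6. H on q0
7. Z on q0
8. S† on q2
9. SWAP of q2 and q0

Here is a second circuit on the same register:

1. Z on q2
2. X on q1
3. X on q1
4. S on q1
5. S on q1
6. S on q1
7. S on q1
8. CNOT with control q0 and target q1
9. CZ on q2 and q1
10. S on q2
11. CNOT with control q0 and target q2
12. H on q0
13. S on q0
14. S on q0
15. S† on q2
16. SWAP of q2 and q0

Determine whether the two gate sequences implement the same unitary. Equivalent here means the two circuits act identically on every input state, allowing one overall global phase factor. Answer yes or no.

Yes: on every input state the two circuits agree up to one overall phase factor.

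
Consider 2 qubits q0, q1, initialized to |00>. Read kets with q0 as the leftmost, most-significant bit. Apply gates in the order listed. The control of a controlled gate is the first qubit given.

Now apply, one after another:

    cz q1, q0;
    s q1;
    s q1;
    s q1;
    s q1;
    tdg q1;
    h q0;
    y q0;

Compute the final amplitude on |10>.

The amplitude on |10> is sqrt(2)*I/2. Key observation: gates 2-5 undo each other exactly, leaving only the rest of the circuit to track.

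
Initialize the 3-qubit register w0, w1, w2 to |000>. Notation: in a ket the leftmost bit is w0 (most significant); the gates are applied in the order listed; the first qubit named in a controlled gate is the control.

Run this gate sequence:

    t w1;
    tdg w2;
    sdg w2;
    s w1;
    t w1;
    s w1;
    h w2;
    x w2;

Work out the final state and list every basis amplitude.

The final amplitudes are sqrt(2)/2 on |000>, sqrt(2)/2 on |001>, and 0 on every other basis state.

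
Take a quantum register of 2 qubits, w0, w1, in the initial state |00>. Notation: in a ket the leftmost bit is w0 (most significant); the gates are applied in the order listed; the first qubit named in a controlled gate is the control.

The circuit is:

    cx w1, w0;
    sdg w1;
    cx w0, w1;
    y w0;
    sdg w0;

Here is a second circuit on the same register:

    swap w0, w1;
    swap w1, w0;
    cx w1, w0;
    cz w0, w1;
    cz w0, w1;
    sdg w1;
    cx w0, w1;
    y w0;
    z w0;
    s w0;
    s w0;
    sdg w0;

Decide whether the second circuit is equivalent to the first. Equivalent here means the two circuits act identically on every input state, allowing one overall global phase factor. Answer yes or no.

Yes, they are equivalent — the unitaries differ by at most a global phase.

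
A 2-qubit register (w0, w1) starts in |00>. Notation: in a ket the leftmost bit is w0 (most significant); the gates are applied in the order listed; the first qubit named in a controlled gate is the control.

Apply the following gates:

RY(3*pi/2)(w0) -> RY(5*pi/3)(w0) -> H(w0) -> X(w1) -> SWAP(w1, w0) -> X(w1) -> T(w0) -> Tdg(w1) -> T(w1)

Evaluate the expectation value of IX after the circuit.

The observable IX averages to -sqrt(3)/2.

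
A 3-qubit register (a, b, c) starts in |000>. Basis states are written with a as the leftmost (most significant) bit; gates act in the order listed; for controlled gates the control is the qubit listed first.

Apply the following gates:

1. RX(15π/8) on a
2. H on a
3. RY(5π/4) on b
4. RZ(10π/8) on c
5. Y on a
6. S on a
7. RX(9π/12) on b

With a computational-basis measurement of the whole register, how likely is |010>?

A full measurement returns |010> with probability 1/8.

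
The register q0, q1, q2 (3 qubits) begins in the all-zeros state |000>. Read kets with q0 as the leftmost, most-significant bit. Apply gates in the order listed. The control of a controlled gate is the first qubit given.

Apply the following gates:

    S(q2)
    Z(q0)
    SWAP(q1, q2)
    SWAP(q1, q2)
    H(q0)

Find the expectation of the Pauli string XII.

The expectation value of XII is 1.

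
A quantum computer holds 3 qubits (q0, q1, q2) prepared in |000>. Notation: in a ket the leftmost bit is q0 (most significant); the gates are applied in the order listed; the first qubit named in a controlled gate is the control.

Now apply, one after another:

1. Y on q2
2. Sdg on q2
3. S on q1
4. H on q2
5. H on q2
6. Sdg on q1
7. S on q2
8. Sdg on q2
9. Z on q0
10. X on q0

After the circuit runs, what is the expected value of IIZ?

In the final state, IIZ has expectation -1. Key observation: gates 2-7 undo each other exactly, leaving only the rest of the circuit to track.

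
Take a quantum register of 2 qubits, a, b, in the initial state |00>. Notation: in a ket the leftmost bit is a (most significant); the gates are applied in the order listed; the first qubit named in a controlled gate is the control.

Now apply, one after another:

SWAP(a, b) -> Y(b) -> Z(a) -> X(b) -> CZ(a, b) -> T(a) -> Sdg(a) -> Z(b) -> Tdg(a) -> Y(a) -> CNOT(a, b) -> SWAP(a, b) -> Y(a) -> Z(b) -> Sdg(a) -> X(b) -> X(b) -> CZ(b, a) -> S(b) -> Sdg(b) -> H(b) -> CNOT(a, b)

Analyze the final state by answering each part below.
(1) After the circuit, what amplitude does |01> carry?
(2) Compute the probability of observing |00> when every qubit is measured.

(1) The final state's coefficient on |01> equals sqrt(2)*I/2. Key observation: the block from step 19 through step 20 cancels to the identity and can be dropped.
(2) A full measurement returns |00> with probability 1/2.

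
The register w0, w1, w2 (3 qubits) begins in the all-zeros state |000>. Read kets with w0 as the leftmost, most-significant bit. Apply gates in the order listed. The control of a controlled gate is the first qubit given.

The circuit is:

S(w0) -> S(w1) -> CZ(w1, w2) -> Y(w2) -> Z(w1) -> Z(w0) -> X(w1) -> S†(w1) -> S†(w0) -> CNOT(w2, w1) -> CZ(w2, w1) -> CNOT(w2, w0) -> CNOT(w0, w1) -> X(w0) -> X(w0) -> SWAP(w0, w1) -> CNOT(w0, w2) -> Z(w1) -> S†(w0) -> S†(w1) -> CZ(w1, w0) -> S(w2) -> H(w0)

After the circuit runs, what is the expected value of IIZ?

The observable IIZ averages to 1.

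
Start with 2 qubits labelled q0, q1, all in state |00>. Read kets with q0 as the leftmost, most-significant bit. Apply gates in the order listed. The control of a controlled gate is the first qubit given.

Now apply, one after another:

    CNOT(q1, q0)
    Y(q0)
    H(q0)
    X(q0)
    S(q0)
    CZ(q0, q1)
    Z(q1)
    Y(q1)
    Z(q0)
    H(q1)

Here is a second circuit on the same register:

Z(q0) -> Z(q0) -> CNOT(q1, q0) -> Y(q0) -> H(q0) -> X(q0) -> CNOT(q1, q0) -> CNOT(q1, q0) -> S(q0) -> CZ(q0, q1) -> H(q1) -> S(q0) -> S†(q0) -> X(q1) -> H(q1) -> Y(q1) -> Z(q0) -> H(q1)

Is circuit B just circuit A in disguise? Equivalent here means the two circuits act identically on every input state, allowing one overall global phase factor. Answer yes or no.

Yes — the two circuits implement the same unitary up to a global phase.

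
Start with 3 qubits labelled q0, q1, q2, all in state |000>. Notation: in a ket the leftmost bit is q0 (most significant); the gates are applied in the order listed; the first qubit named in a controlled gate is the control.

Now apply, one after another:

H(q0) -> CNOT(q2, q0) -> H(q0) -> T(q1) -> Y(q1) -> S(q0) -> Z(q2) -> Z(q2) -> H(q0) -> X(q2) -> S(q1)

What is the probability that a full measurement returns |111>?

A full measurement returns |111> with probability 1/2.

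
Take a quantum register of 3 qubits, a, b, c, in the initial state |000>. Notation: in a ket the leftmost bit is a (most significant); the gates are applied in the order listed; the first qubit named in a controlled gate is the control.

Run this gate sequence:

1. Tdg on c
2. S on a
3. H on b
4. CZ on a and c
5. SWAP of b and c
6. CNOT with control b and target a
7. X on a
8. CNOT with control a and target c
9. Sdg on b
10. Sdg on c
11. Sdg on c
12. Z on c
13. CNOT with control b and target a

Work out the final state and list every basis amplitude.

The resulting statevector has amplitude sqrt(2)/2 on |100>, sqrt(2)/2 on |101>, and 0 on every other basis state.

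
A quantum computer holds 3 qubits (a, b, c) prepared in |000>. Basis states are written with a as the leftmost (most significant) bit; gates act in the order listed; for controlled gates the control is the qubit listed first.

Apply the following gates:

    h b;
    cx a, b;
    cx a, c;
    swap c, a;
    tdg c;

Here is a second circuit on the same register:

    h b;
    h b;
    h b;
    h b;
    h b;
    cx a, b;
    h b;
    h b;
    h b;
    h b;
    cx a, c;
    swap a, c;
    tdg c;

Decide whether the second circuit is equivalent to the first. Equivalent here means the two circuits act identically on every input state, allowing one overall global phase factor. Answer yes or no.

Yes: on every input state the two circuits agree up to one overall phase factor.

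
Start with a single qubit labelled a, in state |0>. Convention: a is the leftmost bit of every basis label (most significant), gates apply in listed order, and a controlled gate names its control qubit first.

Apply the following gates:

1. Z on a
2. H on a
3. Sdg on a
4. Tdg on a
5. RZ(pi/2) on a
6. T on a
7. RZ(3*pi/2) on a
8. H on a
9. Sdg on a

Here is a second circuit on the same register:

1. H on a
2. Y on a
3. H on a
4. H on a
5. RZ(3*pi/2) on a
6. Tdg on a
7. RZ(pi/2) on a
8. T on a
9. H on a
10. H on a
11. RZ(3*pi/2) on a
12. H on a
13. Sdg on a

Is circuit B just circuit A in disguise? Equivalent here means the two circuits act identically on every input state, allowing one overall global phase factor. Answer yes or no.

No, they are not equivalent — no single phase factor reconciles the two unitaries.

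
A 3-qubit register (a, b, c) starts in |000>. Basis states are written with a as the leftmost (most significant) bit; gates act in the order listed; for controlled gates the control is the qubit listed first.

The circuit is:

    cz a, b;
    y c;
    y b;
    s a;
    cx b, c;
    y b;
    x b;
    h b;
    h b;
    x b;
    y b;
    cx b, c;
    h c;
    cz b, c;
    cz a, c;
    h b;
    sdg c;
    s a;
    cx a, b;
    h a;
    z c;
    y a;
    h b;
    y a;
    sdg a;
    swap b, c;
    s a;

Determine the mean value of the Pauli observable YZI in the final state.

The observable YZI averages to 0.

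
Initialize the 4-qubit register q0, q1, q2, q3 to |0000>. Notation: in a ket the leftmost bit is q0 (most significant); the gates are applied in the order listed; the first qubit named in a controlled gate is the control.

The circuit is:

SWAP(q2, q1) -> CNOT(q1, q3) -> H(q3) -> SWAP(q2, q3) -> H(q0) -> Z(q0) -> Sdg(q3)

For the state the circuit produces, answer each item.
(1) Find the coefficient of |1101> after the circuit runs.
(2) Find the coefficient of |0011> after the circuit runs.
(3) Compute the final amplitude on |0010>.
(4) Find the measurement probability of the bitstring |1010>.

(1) The amplitude on |1101> is 0.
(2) |0011> carries amplitude 0 in the final state.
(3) The final state's coefficient on |0010> equals 1/2.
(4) The probability of measuring |1010> is 1/4.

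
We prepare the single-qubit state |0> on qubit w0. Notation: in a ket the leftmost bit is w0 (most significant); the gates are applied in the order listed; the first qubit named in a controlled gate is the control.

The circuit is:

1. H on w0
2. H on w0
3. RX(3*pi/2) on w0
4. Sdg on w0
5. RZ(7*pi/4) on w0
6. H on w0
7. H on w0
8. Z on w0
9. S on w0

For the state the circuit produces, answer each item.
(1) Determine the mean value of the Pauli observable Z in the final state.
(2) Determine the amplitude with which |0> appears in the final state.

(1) The expectation value of Z is 0. Key observation: gates 1-2 undo each other exactly, leaving only the rest of the circuit to track.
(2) The final state's coefficient on |0> equals sqrt(2)*exp(I*pi/8)/2.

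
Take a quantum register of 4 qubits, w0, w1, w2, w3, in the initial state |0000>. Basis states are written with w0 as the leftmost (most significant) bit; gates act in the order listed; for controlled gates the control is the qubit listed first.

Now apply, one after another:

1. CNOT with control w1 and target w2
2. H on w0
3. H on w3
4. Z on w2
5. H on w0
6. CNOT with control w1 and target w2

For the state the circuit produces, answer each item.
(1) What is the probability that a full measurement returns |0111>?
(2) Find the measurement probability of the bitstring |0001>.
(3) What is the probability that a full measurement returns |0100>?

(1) The probability of measuring |0111> is 0.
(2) The probability of measuring |0001> is 1/2.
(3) Outcome |0100> occurs with probability 0.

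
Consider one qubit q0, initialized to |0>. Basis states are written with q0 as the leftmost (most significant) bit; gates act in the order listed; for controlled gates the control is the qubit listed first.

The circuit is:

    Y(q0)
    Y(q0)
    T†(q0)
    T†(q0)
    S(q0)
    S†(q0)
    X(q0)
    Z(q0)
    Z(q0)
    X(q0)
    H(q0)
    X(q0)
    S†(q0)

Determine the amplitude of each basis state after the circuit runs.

The resulting statevector has amplitude sqrt(2)/2 on |0>, -sqrt(2)*I/2 on |1>. Key observation: steps 7-10 multiply out to the identity, so the circuit reduces to the remaining gates.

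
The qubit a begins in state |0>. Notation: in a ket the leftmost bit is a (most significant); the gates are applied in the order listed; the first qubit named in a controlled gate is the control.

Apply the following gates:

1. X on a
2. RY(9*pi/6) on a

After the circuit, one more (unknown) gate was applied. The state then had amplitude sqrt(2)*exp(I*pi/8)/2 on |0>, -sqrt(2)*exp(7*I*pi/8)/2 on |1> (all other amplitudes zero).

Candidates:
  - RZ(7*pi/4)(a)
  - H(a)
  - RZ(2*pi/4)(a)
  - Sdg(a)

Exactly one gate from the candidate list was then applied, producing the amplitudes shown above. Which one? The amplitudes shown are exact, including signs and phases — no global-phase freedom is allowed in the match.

It was RZ(7*pi/4)(a) that produced the state shown.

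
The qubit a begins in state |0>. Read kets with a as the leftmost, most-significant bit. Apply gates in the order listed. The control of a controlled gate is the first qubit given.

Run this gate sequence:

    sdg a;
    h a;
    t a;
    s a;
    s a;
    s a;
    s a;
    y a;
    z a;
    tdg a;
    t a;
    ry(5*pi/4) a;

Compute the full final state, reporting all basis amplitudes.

After the circuit, the state carries amplitude sqrt(2)*sqrt(2 - sqrt(2))*exp(3*I*pi/4)/4 + sqrt(2)*I*sqrt(sqrt(2) + 2)/4 on |0>, -sqrt(2)*sqrt(sqrt(2) + 2)*exp(3*I*pi/4)/4 + sqrt(2)*I*sqrt(2 - sqrt(2))/4 on |1>. Key observation: the block from step 4 through step 7 cancels to the identity and can be dropped.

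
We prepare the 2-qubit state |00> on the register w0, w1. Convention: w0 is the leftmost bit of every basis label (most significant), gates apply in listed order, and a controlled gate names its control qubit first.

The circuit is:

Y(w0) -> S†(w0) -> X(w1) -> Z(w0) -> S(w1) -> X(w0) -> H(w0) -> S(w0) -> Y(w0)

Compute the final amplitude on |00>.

The final state's coefficient on |00> equals 0.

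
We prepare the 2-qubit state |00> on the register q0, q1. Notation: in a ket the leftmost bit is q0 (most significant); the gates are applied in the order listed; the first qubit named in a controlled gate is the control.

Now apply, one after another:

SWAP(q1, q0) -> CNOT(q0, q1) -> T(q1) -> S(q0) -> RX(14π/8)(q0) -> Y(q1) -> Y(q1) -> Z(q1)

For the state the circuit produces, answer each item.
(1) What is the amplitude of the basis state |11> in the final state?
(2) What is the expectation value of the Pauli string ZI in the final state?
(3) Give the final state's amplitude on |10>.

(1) The final state's coefficient on |11> equals 0.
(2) The observable ZI averages to sqrt(2)/2.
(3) |10> carries amplitude -I*sqrt(2 - sqrt(2))/2 in the final state.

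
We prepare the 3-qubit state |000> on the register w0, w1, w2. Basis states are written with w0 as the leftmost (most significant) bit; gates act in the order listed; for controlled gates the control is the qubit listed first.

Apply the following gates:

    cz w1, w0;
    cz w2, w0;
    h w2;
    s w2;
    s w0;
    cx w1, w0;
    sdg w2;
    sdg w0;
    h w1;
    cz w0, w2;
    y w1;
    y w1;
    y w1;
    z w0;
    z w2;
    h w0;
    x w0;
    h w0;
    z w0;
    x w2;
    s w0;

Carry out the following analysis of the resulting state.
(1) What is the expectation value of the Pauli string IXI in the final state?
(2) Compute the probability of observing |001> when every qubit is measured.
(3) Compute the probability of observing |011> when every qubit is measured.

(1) The observable IXI averages to -1.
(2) A full measurement returns |001> with probability 1/4.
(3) The probability of measuring |011> is 1/4.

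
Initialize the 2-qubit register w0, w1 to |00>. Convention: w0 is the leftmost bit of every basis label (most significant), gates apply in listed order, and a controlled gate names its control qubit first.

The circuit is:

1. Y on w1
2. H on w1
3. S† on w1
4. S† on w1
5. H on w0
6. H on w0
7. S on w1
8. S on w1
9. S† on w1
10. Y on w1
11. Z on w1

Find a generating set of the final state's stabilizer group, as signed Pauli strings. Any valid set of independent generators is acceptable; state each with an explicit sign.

The final state is stabilized by the group generated by -IY, +ZI; other independent generating sets are equally valid.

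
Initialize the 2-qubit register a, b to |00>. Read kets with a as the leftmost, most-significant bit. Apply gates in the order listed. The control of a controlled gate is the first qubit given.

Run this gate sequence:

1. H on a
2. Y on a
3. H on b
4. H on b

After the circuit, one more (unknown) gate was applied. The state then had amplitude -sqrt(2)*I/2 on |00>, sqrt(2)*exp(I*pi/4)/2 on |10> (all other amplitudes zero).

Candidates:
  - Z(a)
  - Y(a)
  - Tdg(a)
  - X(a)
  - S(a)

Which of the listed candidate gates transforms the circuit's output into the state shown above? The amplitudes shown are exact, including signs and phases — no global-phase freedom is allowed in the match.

The applied gate was Tdg(a). Key observation: steps 3-4 multiply out to the identity, so the circuit reduces to the remaining gates.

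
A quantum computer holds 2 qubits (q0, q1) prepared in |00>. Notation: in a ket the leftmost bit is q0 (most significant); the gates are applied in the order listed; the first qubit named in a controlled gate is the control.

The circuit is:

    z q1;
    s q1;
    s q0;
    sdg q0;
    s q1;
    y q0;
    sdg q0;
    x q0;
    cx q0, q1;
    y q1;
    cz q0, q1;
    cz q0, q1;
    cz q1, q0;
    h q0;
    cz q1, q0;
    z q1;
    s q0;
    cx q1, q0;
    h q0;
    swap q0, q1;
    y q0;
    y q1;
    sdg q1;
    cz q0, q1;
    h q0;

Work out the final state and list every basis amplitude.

The final amplitudes are sqrt(2)*(1 - I)/4 on |00>, sqrt(2)*(-1 + I)/4 on |01>, sqrt(2)*(1 - I)/4 on |10>, sqrt(2)*(-1 + I)/4 on |11>.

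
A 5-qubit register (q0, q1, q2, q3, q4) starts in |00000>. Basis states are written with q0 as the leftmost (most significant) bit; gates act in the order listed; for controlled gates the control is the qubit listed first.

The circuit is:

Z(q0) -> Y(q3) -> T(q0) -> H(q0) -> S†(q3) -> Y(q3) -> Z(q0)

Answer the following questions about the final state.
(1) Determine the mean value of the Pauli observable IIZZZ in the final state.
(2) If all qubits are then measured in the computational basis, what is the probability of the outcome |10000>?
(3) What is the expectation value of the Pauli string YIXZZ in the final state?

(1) In the final state, IIZZZ has expectation 1.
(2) The probability of measuring |10000> is 1/2.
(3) In the final state, YIXZZ has expectation 0.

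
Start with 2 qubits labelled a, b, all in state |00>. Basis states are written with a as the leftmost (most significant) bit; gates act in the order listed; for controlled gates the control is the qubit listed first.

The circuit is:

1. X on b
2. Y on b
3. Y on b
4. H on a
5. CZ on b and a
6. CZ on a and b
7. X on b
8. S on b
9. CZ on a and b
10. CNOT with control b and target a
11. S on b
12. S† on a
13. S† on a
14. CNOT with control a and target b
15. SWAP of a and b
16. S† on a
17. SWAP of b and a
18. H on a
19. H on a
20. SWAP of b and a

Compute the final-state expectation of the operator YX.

In the final state, YX has expectation 1. Key observation: the block from step 17 through step 20 cancels to the identity and can be dropped.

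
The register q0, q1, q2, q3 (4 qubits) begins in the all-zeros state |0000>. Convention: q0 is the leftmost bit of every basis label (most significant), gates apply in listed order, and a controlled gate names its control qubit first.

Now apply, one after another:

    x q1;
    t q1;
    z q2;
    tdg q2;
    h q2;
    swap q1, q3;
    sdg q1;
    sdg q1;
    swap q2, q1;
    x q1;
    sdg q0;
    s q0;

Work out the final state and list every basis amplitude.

After the circuit, the state carries amplitude sqrt(2)*exp(I*pi/4)/2 on |0001>, sqrt(2)*exp(I*pi/4)/2 on |0101>, and 0 on every other basis state.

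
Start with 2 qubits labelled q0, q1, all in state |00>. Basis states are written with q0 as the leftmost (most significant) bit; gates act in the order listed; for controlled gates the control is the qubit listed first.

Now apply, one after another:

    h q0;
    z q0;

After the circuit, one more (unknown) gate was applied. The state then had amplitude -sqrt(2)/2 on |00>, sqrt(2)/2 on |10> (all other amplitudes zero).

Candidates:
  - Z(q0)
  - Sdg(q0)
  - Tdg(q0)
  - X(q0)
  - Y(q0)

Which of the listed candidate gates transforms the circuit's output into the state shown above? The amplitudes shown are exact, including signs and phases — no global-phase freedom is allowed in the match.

The unique candidate consistent with the amplitudes is X(q0).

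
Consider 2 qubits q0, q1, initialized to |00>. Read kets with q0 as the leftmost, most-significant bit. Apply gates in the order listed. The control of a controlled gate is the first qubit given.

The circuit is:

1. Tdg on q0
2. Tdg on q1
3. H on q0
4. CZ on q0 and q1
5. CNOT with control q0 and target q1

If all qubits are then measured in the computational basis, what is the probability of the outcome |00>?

The probability of measuring |00> is 1/2.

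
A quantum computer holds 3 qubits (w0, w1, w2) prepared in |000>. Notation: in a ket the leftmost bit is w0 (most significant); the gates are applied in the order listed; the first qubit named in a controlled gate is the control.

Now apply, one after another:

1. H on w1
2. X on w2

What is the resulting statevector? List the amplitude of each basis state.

The final amplitudes are sqrt(2)/2 on |001>, sqrt(2)/2 on |011>, and 0 on every other basis state.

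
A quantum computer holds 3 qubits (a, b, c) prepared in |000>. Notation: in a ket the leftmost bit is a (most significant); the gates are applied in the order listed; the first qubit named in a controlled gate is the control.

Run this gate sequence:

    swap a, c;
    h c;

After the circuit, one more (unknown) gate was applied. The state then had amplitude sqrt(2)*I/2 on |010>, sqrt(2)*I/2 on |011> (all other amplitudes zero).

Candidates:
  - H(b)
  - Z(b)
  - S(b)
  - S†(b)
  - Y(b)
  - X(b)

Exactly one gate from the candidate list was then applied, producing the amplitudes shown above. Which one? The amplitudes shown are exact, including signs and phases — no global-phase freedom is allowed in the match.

The applied gate was Y(b).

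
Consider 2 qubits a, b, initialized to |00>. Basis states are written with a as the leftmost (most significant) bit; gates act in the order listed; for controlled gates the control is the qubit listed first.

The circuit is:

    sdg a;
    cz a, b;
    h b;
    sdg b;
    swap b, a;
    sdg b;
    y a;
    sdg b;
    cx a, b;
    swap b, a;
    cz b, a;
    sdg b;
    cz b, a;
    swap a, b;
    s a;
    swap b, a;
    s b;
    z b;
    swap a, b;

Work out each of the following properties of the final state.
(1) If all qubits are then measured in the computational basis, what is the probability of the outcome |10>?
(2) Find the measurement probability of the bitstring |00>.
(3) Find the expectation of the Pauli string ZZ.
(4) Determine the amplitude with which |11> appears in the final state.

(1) The probability of measuring |10> is 0.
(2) Outcome |00> occurs with probability 1/2.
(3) The observable ZZ averages to 1.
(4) The final state's coefficient on |11> equals sqrt(2)/2.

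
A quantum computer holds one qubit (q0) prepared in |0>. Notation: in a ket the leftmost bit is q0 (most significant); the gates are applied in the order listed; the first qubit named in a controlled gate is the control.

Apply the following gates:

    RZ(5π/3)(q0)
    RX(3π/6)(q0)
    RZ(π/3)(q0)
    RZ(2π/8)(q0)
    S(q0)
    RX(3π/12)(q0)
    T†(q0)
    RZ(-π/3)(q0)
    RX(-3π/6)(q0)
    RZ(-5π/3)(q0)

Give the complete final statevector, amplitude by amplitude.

The resulting statevector has amplitude -sqrt(sqrt(2)/4 + 1/2)*exp(7*I*pi/8)/2 - sqrt(1/2 - sqrt(2)/4)*exp(7*I*pi/24)/2 - I*sqrt(1/2 - sqrt(2)/4)*exp(11*I*pi/24)/2 + I*sqrt(sqrt(2)/4 + 1/2)*exp(-I*pi/8)/2 on |0>, I*sqrt(1/2 - sqrt(2)/4)*exp(5*I*pi/8)/2 + sqrt(1/2 - sqrt(2)/4)*exp(19*I*pi/24)/2 + sqrt(sqrt(2)/4 + 1/2)*exp(5*I*pi/24)/2 - I*sqrt(sqrt(2)/4 + 1/2)*exp(-19*I*pi/24)/2 on |1>.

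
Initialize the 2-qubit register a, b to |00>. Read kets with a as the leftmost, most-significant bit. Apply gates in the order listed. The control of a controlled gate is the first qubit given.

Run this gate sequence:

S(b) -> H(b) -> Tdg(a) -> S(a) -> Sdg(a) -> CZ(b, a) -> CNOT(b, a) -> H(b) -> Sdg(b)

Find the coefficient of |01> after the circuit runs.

|01> carries amplitude -I/2 in the final state.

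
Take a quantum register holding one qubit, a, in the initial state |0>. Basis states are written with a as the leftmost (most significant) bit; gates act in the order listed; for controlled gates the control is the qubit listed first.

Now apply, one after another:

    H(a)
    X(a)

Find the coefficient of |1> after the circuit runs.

|1> carries amplitude sqrt(2)/2 in the final state.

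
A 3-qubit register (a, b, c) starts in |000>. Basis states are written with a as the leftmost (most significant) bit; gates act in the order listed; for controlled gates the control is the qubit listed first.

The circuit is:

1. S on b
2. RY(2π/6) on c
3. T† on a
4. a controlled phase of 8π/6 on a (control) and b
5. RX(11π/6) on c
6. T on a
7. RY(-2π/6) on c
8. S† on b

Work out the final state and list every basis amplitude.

The final amplitudes are -sqrt(2)*(2 + 3*I)/8 - sqrt(6)*(2 - I)/8 on |000>, I*(-sqrt(6) + sqrt(2))/8 on |001>, and 0 on every other basis state.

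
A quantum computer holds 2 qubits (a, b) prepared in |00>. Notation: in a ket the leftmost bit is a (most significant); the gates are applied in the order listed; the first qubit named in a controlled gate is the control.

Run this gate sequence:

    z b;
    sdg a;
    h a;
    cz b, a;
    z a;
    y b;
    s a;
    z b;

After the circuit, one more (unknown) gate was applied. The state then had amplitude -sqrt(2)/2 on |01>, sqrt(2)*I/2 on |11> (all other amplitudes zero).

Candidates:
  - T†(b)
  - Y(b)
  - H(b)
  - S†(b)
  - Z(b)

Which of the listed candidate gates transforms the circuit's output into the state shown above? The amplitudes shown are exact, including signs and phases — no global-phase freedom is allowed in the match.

The applied gate was S†(b).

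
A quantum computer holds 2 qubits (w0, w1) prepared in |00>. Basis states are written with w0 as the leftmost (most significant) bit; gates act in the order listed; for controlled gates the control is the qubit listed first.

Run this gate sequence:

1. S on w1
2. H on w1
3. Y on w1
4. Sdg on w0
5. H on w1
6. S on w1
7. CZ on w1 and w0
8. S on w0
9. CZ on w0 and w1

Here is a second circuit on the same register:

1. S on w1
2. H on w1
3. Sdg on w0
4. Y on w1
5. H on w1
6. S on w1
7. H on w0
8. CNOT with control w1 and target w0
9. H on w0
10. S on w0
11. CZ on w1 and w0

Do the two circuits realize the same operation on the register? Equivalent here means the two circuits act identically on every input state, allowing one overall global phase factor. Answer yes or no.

Yes, they are equivalent — the unitaries differ by at most a global phase.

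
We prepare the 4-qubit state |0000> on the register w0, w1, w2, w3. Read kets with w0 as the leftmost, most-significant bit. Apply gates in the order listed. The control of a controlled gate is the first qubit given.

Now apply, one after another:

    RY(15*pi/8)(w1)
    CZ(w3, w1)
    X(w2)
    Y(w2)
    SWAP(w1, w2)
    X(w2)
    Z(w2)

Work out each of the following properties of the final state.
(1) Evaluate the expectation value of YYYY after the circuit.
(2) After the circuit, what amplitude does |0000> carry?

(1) The expectation value of YYYY is 0.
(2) The amplitude on |0000> is -I*sin(pi/16).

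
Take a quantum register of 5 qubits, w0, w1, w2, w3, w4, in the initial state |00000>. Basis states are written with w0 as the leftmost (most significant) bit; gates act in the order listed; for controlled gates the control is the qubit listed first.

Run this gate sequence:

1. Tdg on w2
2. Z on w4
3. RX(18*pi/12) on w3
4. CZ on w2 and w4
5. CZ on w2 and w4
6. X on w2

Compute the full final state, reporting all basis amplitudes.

The resulting statevector has amplitude -sqrt(2)/2 on |00100>, -sqrt(2)*I/2 on |00110>, and 0 on every other basis state.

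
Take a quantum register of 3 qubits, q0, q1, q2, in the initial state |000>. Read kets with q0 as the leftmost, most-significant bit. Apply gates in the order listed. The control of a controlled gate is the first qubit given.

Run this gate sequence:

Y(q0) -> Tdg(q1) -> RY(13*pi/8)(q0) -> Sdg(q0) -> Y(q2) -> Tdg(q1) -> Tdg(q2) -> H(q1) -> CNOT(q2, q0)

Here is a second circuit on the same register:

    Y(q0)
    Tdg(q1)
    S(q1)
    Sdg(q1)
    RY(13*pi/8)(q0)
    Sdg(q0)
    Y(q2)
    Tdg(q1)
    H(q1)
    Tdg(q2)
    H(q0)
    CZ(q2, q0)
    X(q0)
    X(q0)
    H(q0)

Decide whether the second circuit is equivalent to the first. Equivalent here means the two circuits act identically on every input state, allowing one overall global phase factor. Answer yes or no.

Yes — the two circuits implement the same unitary up to a global phase.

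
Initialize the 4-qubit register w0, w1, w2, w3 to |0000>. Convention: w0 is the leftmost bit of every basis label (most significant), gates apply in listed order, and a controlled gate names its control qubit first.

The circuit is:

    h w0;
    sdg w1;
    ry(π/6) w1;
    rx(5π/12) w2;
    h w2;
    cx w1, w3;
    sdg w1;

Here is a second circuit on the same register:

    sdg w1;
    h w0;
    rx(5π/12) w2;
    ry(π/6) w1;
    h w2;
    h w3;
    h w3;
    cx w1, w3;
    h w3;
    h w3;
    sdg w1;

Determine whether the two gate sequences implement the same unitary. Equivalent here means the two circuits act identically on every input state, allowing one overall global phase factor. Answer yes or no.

Yes: on every input state the two circuits agree up to one overall phase factor.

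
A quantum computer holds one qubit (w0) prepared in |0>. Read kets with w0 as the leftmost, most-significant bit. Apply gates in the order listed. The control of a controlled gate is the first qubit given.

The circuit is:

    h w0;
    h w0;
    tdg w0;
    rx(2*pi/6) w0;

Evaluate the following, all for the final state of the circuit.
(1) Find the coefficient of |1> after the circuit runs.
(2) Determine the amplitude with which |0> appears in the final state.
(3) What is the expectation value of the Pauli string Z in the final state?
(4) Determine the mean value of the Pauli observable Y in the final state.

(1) |1> carries amplitude -I/2 in the final state.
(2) |0> carries amplitude sqrt(3)/2 in the final state.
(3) The expectation value of Z is 1/2.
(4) The observable Y averages to -sqrt(3)/2.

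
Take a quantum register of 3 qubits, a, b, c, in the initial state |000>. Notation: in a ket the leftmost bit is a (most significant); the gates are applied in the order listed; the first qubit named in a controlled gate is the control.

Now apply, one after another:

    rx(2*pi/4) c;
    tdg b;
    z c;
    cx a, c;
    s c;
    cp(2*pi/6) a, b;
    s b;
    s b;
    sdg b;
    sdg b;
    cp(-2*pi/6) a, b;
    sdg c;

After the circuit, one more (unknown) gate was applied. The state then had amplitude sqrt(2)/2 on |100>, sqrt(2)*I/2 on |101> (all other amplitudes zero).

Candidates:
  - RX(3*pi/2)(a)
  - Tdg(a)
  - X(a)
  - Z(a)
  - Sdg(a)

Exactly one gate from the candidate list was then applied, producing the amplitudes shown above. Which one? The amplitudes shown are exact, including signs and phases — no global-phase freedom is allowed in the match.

It was X(a) that produced the state shown.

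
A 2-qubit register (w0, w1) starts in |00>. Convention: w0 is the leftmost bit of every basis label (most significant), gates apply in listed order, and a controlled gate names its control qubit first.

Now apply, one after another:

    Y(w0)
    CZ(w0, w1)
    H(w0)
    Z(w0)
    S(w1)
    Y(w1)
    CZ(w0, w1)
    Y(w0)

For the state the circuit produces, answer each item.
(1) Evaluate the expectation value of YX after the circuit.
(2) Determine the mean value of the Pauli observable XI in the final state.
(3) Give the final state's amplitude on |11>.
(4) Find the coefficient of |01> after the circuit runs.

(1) In the final state, YX has expectation 0.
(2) In the final state, XI has expectation 1.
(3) |11> carries amplitude -sqrt(2)*I/2 in the final state.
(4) The amplitude on |01> is -sqrt(2)*I/2.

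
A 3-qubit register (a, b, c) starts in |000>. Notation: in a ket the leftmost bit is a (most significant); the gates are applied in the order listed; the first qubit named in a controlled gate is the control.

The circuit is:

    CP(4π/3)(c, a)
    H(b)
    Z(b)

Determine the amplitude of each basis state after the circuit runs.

The resulting statevector has amplitude sqrt(2)/2 on |000>, -sqrt(2)/2 on |010>, and 0 on every other basis state.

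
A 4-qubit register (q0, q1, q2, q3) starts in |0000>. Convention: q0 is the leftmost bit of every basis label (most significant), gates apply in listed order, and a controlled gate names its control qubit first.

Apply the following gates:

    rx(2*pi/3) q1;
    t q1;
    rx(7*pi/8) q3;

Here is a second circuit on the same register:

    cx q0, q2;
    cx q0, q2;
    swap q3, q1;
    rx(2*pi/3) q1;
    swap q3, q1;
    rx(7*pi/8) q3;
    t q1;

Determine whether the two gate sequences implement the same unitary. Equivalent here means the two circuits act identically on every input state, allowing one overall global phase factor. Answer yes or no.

No, they are not equivalent — no single phase factor reconciles the two unitaries.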